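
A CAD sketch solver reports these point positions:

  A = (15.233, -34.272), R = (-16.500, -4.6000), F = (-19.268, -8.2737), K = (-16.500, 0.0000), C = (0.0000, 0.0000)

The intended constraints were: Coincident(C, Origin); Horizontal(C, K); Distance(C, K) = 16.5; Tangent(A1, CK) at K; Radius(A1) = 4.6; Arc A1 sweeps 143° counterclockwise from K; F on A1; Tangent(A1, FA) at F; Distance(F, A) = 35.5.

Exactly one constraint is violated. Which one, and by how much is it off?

Distance(F, A) = 35.5 — off by 7.70.

C = (0.00, 0.00) ✓; C.y = 0.00, K.y = 0.00 ✓; |CK| = 16.50 ✓; ∠(RK, KC) = 90.00° ✓; |RK| = 4.600 ✓; bearing(R→F) − bearing(R→K) = 143.0° ✓; |RF| = 4.600 ✓; ∠(RF, FA) = 90.00° ✓; |FA| = 43.20 ✗.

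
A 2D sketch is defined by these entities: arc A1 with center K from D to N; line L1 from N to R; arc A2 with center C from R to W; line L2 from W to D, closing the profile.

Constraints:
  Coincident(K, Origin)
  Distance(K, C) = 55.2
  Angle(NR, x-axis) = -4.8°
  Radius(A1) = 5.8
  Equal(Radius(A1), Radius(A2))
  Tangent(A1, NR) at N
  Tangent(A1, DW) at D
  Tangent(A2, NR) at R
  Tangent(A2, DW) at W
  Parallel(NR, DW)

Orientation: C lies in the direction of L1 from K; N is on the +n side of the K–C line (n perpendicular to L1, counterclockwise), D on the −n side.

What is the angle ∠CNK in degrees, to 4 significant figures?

84.00°

The slot axis is L1's direction at -4.8°, so u = (cos -4.8°, sin -4.8°) = (0.9965, -0.08368) and n = (−sin -4.8°, cos -4.8°) = (0.08368, 0.9965). K is at the origin and C lies 55.2 along u from K, so C = 55.2·u = (55.01, -4.619). Tangency of A1 to both parallel lines with radius 5.8 puts N and D at K ± 5.8·n: N = (0.4853, 5.780), D = (-0.4853, -5.780). Then cos ∠CNK = NC·NK / (|NC||NK|), giving 84.00°.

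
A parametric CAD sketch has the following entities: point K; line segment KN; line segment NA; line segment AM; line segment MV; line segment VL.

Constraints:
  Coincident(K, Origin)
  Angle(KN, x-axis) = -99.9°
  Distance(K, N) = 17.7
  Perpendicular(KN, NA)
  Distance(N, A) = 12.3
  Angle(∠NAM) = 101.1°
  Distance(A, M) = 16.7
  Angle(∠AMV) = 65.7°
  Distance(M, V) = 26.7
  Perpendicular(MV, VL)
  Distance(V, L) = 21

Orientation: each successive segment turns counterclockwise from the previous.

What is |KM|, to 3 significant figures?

15.6

K is at the origin; KN runs at -99.9° with length 17.7, so N = (-3.04, -17.4). The perpendicularity gives NA at right angles to KN, so NA runs at -9.90°; with |NA| = 12.3, A = (9.07, -19.6). ∠NAM = 101.1° gives AM at 69.0° from the x-axis; with |AM| = 16.7, M = (15.1, -3.96). Then |KM| = |M − K| = 15.6.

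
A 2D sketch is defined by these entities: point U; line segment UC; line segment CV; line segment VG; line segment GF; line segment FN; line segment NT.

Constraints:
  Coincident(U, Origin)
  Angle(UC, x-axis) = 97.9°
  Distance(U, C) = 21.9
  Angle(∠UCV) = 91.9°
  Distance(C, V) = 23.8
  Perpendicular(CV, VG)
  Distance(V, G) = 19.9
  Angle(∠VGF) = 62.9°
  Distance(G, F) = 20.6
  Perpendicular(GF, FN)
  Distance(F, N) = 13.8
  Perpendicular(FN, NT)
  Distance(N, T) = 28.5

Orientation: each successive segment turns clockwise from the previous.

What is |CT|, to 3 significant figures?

38.8

U is at the origin; UC runs at 97.9° with length 21.9, so C = (-3.01, 21.7). ∠UCV = 91.9° gives CV at 9.80° from the x-axis; with |CV| = 23.8, V = (20.4, 25.7). CV is perpendicular to VG, so VG runs at -80.2°; with |VG| = 19.9, G = (23.8, 6.13). ∠VGF = 62.9° gives GF at 163° from the x-axis; with |GF| = 20.6, F = (4.16, 12.3). GF is perpendicular to FN, so FN runs at 72.7°; with |FN| = 13.8, N = (8.27, 25.4). FN is perpendicular to NT, so NT runs at -17.3°; with |NT| = 28.5, T = (35.5, 17.0). Then |CT| = |T − C| = 38.8.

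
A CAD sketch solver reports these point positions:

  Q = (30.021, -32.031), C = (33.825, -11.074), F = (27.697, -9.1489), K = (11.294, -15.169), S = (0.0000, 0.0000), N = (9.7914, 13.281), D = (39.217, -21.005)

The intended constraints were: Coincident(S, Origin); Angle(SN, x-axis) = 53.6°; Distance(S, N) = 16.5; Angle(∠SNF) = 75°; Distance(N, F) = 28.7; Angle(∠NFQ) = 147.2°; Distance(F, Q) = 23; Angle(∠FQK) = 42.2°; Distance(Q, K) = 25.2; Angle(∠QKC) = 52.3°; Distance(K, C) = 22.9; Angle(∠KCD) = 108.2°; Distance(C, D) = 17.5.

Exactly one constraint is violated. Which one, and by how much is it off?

Distance(C, D) = 17.5 — off by 6.20.

S = (0.00, 0.00) ✓; SN at 53.60° ✓; |SN| = 16.50 ✓; ∠SNF = 75.00° ✓; |NF| = 28.70 ✓; ∠NFQ = 147.2° ✓; |FQ| = 23.00 ✓; ∠FQK = 42.20° ✓; |QK| = 25.20 ✓; ∠QKC = 52.30° ✓; |KC| = 22.90 ✓; ∠KCD = 108.2° ✓; |CD| = 11.30 ✗.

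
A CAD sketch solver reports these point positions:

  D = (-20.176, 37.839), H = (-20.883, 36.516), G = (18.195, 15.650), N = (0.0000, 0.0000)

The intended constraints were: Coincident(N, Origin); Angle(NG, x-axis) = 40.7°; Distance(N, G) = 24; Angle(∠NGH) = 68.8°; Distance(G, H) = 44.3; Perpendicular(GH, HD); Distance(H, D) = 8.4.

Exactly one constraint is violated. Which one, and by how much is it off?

Distance(H, D) = 8.4 — off by 6.90.

N = (0.00, 0.00) ✓; NG at 40.70° ✓; |NG| = 24.00 ✓; ∠NGH = 68.80° ✓; |GH| = 44.30 ✓; ∠(GH, HD) = 90.02° ✓; |HD| = 1.500 ✗.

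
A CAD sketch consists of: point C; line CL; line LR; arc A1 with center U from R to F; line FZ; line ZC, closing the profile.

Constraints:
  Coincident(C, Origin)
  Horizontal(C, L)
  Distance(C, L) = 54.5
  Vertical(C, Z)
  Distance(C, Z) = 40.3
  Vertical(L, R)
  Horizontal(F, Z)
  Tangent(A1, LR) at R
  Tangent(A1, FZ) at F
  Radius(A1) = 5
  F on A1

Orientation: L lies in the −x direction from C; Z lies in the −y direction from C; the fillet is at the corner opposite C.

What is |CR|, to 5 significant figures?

64.933

The virtual corner opposite C is at (-54.500, -40.300). Tangency of A1 to LR means the radius UR is perpendicular to LR and tangency of A1 to FZ means the radius UF is perpendicular to FZ, with radius 5.0, so the center U sits 5.0 in from both sides at U = (-49.500, -35.300). That places the tangent points at R = (-54.500, -35.300) on LR and F = (-49.500, -40.300) on FZ. Then |CR| = |R − C| = 64.933.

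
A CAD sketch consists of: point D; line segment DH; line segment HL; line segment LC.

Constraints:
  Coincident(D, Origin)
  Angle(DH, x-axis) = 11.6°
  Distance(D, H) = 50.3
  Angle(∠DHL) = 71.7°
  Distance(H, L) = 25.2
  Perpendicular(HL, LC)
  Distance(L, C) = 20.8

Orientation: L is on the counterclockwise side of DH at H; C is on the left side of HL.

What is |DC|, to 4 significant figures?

28.55

D is at the origin; DH runs at 11.6° with length 50.3, so H = 50.3·(cos 11.6°, sin 11.6°) = (49.27, 10.11). ∠DHL = 71.7°, so HL runs at 11.6° + (180° − 71.7°) = 119.9° from the x-axis; with |HL| = 25.2, L = H + 25.2·(cos 119.9°, sin 119.9°) = (36.71, 31.96). HL is perpendicular to LC; with |LC| = 20.8 on the left of HL, C = L + 20.8·(-0.8669, -0.4985) = (18.68, 21.59). Then |DC| = |C − D| = 28.55.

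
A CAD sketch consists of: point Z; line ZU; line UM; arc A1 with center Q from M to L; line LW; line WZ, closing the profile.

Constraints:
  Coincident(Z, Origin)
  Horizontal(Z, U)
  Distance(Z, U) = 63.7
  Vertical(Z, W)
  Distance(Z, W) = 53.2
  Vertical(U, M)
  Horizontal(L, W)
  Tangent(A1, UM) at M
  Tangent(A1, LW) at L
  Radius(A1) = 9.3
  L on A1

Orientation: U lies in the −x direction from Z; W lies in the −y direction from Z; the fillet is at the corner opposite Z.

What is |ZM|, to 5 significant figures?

77.362

Z is at the origin; ZU is horizontal with |ZU| = 63.7 and U on the −x side, so U = (-63.700, 0.0000). ZW is vertical with |ZW| = 53.2 and W on the −y side, so W = (0.0000, -53.200). The virtual corner opposite Z is at (-63.700, -53.200). A1 meets UM tangentially, so QM is at right angles to UM and A1 meets LW tangentially, so QL is at right angles to LW, with radius 9.3, so the center Q sits 9.3 in from both sides at Q = (-54.400, -43.900). That places the tangent points at M = (-63.700, -43.900) on UM and L = (-54.400, -53.200) on LW. Then |ZM| = |M − Z| = 77.362.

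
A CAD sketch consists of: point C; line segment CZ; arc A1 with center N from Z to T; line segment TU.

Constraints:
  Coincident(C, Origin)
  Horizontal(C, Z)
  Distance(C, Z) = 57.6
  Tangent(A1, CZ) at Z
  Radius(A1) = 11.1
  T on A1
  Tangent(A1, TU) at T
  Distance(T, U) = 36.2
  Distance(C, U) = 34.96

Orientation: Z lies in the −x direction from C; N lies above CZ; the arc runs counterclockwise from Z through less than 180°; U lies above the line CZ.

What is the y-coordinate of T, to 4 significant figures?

2.701

Checks: ∠(NZ, ZC) = 90.00° ✓; |NT| = 11.10 ✓; ∠(NT, TU) = 90.00° ✓; |TU| = 36.20 ✓; |CU| = 34.96 ✓.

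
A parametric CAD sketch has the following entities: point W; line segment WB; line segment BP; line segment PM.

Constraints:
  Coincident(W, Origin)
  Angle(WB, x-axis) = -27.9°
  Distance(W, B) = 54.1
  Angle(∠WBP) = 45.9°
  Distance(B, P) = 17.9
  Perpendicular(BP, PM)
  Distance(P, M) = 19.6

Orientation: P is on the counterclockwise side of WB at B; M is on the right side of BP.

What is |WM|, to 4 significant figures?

61.70

∠WBP = 45.9°, so BP runs at -27.9° + (180° − 45.9°) = 106.2° from the x-axis; with |BP| = 17.9, P = B + 17.9·(cos 106.2°, sin 106.2°) = (42.82, -8.126). BP ⟂ PM; with |PM| = 19.6 on the right of BP, M = P + 19.6·(0.9603, 0.2790) = (61.64, -2.658). Then |WM| = |M − W| = 61.70.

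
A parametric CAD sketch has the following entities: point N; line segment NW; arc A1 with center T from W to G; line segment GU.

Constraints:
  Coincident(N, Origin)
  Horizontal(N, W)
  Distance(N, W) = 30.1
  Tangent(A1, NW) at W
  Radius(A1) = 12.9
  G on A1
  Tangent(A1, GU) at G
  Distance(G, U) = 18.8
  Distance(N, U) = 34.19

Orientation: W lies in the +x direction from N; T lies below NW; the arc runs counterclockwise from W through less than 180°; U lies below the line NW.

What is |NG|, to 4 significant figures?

20.86

Checks: |TG| = 12.90 ✓; ∠(TG, GU) = 90.00° ✓; |GU| = 18.80 ✓; |NU| = 34.19 ✓.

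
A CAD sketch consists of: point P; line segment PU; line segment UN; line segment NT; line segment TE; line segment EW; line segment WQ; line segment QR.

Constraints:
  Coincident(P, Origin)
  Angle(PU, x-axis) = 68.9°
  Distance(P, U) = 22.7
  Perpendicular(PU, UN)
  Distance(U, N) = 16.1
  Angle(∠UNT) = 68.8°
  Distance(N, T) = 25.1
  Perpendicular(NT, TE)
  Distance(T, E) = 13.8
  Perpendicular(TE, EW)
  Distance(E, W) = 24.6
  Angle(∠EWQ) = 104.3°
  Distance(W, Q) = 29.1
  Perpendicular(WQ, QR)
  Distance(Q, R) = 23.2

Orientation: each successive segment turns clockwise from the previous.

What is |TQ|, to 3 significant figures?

34.9

TE ⟂ EW, so EW runs at 47.7°; with |EW| = 24.6, W = (12.6, 24.3). ∠EWQ = 104.3° gives WQ at -28.0° from the x-axis; with |WQ| = 29.1, Q = (38.3, 10.6). Then |TQ| = |Q − T| = 34.9.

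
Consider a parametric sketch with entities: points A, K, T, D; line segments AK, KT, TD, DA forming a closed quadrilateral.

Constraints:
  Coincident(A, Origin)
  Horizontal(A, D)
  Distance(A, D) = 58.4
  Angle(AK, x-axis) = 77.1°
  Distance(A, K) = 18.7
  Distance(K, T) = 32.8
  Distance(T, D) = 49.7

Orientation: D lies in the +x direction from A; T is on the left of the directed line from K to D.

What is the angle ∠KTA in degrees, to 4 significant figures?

12.82°

A is at the origin; A and D share the same y with |AD| = 58.4 and D in +x, so D = (58.4, 0). AK runs at 77.1° with |AK| = 18.7, so K = (4.175, 18.23). T is determined by |KT| = 32.8 and |TD| = 49.7 together: it lies at the intersection of circle(K, 32.8) and circle(D, 49.7). With |KD| = 57.21, the foot of the radical line on KD is 16.42 from K and the perpendicular offset is √(32.8² − 16.42²) = 28.40. Taking the left-of-KD solution: T = (28.78, 39.91).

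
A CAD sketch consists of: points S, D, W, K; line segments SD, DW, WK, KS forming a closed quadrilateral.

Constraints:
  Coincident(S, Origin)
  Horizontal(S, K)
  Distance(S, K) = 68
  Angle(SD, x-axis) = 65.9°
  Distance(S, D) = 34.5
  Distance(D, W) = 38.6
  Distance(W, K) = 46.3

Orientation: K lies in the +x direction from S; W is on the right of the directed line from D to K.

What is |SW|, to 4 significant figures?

22.99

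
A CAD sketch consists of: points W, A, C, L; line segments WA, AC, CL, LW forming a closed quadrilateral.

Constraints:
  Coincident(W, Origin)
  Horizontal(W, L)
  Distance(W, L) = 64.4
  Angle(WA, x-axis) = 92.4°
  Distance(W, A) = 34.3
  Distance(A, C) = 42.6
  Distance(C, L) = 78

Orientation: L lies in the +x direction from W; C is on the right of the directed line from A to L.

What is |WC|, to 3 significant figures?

14.9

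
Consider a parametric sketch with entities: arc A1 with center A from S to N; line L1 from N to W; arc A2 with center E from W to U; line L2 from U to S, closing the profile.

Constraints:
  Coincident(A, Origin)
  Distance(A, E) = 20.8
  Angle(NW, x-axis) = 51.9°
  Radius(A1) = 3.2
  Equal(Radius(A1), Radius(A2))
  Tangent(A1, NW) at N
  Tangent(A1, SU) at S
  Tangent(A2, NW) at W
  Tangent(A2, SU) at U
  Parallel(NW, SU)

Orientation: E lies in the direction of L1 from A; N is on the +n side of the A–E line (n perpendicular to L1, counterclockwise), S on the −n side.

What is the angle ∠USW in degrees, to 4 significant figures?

17.10°

Tangency of A1 to both parallel lines with radius 3.2 puts N and S at A ± 3.2·n: N = (-2.518, 1.975), S = (2.518, -1.975). Equal radii place W and U the same way about E: W = E + 3.2·n = (10.32, 18.34), U = E − 3.2·n = (15.35, 14.39). Then cos ∠USW = SU·SW / (|SU||SW|), giving 17.10°.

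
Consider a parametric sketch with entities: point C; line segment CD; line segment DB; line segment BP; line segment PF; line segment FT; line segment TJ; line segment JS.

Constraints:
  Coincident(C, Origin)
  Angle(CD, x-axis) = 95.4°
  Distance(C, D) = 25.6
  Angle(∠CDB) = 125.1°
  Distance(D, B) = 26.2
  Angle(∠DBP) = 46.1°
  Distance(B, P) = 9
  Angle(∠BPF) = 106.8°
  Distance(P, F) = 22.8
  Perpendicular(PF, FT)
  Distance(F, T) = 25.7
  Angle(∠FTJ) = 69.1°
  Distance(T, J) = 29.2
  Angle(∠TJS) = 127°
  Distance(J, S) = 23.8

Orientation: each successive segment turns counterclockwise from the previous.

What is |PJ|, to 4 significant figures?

15.93

C is at the origin; CD runs at 95.4° with length 25.6, so D = (-2.409, 25.49). ∠CDB = 125.1° gives DB at 150.3° from the x-axis; with |DB| = 26.2, B = (-25.17, 38.47). ∠DBP = 46.1° gives BP at -75.80° from the x-axis; with |BP| = 9.0, P = (-22.96, 29.74). ∠BPF = 106.8° gives PF at -2.600° from the x-axis; with |PF| = 22.8, F = (-0.1830, 28.71). The perpendicularity gives FT at right angles to PF, so FT runs at 87.40°; with |FT| = 25.7, T = (0.9828, 54.38). ∠FTJ = 69.1° gives TJ at -161.7° from the x-axis; with |TJ| = 29.2, J = (-26.74, 45.21). Then |PJ| = |J − P| = 15.93.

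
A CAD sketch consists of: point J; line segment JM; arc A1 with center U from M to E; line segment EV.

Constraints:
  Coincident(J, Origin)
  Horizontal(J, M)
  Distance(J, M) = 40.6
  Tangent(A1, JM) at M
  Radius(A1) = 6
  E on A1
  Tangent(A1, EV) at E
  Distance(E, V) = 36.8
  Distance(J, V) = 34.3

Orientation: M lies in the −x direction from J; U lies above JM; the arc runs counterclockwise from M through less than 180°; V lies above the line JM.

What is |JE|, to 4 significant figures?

35.92

J is at the origin; J and M share the same y with |JM| = 40.6 and M on the −x side, so M = (-40.60, 0.000). A1 meets JM tangentially, so UM is at right angles to JM, so U = M + (0, 6) = (-40.60, 6.000). Since UE ⟂ EV (tangency), |UV| = √(6.0² + 36.8²) = 37.29 regardless of where E sits on A1. So V lies on both circle(J, 34.3) and circle(U, 37.29); the above-JM intersection is V = (-13.45, 31.55). E is the foot of the tangent from V: E = (-35.84, 2.349).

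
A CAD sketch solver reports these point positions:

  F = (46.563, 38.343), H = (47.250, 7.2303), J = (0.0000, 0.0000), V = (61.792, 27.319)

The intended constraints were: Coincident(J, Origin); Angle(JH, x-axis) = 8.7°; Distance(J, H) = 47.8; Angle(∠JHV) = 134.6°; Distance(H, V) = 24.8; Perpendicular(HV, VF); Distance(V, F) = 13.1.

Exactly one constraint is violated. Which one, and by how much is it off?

Distance(V, F) = 13.1 — off by 5.70.

J = (0.00, 0.00) ✓; JH at 8.700° ✓; |JH| = 47.80 ✓; ∠JHV = 134.6° ✓; |HV| = 24.80 ✓; ∠(HV, VF) = 90.00° ✓; |VF| = 18.80 ✗.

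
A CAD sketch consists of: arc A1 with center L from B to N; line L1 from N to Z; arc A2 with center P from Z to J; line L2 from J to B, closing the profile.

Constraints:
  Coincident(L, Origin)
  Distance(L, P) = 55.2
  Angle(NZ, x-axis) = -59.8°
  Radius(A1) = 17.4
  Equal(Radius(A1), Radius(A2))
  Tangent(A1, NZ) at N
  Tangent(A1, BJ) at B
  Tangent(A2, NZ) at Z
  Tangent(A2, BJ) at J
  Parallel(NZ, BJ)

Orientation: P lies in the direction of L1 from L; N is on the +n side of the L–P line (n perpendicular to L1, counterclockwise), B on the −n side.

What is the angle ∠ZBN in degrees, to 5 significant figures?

57.771°

Tangency of A1 to both parallel lines with radius 17.4 puts N and B at L ± 17.4·n: N = (15.038, 8.7525), B = (-15.038, -8.7525). Equal radii place Z and J the same way about P: Z = P + 17.4·n = (42.805, -38.955), J = P − 17.4·n = (12.728, -56.461). Then cos ∠ZBN = BZ·BN / (|BZ||BN|), giving 57.771°.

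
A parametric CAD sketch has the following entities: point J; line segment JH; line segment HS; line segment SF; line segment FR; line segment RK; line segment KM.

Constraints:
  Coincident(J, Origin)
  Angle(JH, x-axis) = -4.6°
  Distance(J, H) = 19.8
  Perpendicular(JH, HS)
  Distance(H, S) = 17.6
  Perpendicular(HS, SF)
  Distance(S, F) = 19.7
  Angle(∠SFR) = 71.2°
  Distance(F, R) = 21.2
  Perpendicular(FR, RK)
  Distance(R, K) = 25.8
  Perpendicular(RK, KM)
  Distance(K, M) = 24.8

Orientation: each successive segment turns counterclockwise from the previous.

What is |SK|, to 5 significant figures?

16.483

J is at the origin; JH runs at -4.6° with length 19.8, so H = (19.736, -1.5879). JH ⟂ HS, so HS runs at 85.400°; with |HS| = 17.6, S = (21.148, 15.955). HS is perpendicular to SF, so SF runs at 175.40°; with |SF| = 19.7, F = (1.5112, 17.535). ∠SFR = 71.2° gives FR at -75.800° from the x-axis; with |FR| = 21.2, R = (6.7117, -3.0170). FR ⟂ RK, so RK runs at 14.200°; with |RK| = 25.8, K = (31.723, 3.3120). Then |SK| = |K − S| = 16.483.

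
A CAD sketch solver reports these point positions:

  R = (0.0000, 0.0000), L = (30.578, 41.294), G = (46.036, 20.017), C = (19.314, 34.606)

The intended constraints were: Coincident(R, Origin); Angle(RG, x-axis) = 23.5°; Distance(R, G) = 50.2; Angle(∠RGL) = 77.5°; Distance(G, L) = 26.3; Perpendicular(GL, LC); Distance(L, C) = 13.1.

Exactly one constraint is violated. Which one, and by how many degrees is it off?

Perpendicular(GL, LC) — off by 5.30°.

R = (0.00, 0.00) ✓; RG at 23.50° ✓; |RG| = 50.20 ✓; ∠RGL = 77.50° ✓; |GL| = 26.30 ✓; ∠(GL, LC) = 84.70° ✗; |LC| = 13.10 ✓.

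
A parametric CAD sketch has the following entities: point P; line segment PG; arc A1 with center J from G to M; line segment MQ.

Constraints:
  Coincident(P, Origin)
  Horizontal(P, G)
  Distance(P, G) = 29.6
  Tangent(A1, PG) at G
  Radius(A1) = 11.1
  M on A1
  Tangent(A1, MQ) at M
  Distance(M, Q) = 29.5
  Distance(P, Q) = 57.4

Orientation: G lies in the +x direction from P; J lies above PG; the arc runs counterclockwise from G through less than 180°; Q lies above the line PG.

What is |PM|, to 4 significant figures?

42.21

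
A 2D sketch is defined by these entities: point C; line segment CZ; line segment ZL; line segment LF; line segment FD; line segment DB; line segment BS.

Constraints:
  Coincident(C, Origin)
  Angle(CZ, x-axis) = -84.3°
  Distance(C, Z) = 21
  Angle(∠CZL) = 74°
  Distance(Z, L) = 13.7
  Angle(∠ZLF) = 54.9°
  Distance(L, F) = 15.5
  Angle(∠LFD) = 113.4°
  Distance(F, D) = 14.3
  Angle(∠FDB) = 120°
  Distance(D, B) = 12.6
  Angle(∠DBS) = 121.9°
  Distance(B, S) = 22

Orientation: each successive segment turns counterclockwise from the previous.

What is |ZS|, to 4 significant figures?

19.11

∠FDB = 120.0° gives DB at -86.60° from the x-axis; with |DB| = 12.6, B = (-9.346, -27.79). ∠DBS = 121.9° gives BS at -28.50° from the x-axis; with |BS| = 22.0, S = (9.988, -38.29). Then |ZS| = |S − Z| = 19.11.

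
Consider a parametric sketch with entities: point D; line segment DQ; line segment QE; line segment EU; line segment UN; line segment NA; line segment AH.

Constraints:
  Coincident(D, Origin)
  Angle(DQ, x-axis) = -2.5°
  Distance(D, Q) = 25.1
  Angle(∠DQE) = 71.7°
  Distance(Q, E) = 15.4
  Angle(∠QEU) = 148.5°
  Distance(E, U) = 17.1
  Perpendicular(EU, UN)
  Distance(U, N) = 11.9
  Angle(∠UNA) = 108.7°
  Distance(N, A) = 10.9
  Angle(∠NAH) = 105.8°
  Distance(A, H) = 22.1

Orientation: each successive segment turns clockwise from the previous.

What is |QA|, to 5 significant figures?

21.219

D is at the origin; DQ runs at -2.5° with length 25.1, so Q = (25.076, -1.0948). ∠DQE = 71.7° gives QE at -110.80° from the x-axis; with |QE| = 15.4, E = (19.607, -15.491). ∠QEU = 148.5° gives EU at -142.30° from the x-axis; with |EU| = 17.1, U = (6.0775, -25.948). EU is perpendicular to UN, so UN runs at 127.70°; with |UN| = 11.9, N = (-1.1996, -16.533). ∠UNA = 108.7° gives NA at 56.400° from the x-axis; with |NA| = 10.9, A = (4.8323, -7.4539). Then |QA| = |A − Q| = 21.219.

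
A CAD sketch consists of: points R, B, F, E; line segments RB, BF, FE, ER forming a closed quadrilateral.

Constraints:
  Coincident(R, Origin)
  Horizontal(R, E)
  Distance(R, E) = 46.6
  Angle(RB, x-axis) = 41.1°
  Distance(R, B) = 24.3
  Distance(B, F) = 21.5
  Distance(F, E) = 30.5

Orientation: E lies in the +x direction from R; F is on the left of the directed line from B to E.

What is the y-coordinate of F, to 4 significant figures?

28.51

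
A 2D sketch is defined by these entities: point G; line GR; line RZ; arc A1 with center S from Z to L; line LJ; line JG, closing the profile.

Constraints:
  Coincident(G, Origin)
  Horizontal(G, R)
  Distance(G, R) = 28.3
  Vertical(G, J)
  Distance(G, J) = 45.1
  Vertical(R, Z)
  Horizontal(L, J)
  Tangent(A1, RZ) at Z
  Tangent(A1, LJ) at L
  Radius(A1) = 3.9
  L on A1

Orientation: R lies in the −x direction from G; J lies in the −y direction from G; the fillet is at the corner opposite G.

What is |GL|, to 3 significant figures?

51.3

G is at the origin; GR is horizontal with |GR| = 28.3 and R on the −x side, so R = (-28.3, 0.00). G and J share the same x with |GJ| = 45.1 and J on the −y side, so J = (0.00, -45.1). The virtual corner opposite G is at (-28.3, -45.1). Tangency of A1 to RZ means the radius SZ is perpendicular to RZ and tangency of A1 to LJ means the radius SL is perpendicular to LJ, with radius 3.9, so the center S sits 3.9 in from both sides at S = (-24.4, -41.2). That places the tangent points at Z = (-28.3, -41.2) on RZ and L = (-24.4, -45.1) on LJ. Then |GL| = |L − G| = 51.3.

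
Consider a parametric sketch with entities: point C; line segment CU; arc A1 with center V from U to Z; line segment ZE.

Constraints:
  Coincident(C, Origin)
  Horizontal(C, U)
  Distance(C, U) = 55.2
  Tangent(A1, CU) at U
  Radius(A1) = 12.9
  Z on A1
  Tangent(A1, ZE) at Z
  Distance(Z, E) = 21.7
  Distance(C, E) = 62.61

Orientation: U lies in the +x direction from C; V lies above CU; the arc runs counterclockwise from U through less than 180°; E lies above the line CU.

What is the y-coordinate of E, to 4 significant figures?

37.61

C is at the origin; C and U share the same y with |CU| = 55.2 and U on the +x side, so U = (55.20, 0.000). Tangency of A1 to CU means the radius VU is perpendicular to CU, so V = U + (0, 12.9) = (55.20, 12.90). Since VZ ⟂ ZE (tangency), |VE| = √(12.9² + 21.7²) = 25.24 regardless of where Z sits on A1. So E lies on both circle(C, 62.61) and circle(V, 25.24); the above-CU intersection is E = (50.05, 37.61). Z is the foot of the tangent from E: Z = (64.71, 21.61).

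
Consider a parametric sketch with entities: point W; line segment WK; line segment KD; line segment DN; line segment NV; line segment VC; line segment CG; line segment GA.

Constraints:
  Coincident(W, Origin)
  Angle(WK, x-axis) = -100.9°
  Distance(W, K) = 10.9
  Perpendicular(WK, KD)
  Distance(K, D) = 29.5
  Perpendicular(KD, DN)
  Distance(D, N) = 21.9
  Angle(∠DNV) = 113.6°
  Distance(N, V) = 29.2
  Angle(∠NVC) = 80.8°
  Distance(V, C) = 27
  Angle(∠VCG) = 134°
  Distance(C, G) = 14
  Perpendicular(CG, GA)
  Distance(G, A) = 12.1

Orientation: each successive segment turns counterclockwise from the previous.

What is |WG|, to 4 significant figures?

15.75

∠NVC = 80.8° gives VC at -115.3° from the x-axis; with |VC| = 27.0, C = (-4.555, -2.648). ∠VCG = 134.0° gives CG at -69.30° from the x-axis; with |CG| = 14.0, G = (0.3933, -15.74). Then |WG| = |G − W| = 15.75.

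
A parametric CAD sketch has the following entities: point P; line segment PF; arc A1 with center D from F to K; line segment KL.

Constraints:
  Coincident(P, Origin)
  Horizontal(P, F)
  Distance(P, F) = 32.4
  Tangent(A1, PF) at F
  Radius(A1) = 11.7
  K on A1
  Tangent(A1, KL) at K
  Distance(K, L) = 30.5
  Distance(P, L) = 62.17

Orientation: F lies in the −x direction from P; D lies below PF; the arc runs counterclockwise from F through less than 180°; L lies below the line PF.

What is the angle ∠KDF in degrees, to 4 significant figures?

85.12°

Checks: |DK| = 11.70 ✓; ∠(DK, KL) = 90.00° ✓; |KL| = 30.50 ✓; |PL| = 62.17 ✓.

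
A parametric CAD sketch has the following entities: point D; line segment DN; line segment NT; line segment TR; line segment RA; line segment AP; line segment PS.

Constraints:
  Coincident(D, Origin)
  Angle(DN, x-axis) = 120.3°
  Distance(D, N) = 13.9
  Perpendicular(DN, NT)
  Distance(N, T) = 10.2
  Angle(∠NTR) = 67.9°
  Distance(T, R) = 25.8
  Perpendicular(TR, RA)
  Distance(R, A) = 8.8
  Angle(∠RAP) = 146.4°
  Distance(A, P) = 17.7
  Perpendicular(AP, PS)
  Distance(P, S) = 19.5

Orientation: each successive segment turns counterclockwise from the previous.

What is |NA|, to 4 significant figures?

21.97

D is at the origin; DN runs at 120.3° with length 13.9, so N = (-7.013, 12.00). The perpendicularity gives NT at right angles to DN, so NT runs at -149.7°; with |NT| = 10.2, T = (-15.82, 6.855). ∠NTR = 67.9° gives TR at -37.60° from the x-axis; with |TR| = 25.8, R = (4.622, -8.887). The perpendicularity gives RA at right angles to TR, so RA runs at 52.40°; with |RA| = 8.8, A = (9.991, -1.915). Then |NA| = |A − N| = 21.97.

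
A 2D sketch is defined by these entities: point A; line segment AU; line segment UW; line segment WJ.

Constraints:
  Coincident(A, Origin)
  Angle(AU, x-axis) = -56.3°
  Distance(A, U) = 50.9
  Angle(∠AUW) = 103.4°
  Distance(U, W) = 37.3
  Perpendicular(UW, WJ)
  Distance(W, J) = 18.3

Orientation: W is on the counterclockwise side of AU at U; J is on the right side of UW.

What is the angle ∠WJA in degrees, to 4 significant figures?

35.90°

A is at the origin; AU runs at -56.3° with length 50.9, so U = 50.9·(cos -56.3°, sin -56.3°) = (28.24, -42.35). ∠AUW = 103.4°, so UW runs at -56.3° + (180° − 103.4°) = 20.30° from the x-axis; with |UW| = 37.3, W = U + 37.3·(cos 20.30°, sin 20.30°) = (63.22, -29.41). UW is perpendicular to WJ; with |WJ| = 18.3 on the right of UW, J = W + 18.3·(0.3469, -0.9379) = (69.57, -46.57). Then cos ∠WJA = JW·JA / (|JW||JA|), giving 35.90°.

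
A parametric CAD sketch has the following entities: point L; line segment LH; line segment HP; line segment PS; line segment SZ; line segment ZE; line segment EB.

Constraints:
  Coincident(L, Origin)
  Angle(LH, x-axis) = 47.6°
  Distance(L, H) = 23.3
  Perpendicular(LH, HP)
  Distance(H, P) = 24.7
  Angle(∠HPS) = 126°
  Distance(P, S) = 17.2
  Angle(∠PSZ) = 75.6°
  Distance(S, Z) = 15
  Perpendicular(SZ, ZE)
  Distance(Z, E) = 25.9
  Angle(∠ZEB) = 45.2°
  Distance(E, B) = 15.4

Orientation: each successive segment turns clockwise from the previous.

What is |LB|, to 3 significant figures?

33.6

SZ ⟂ ZE, so ZE runs at 69.2°; with |ZE| = 25.9, E = (27.2, 13.0). ∠ZEB = 45.2° gives EB at -65.6° from the x-axis; with |EB| = 15.4, B = (33.6, -1.03). Then |LB| = |B − L| = 33.6.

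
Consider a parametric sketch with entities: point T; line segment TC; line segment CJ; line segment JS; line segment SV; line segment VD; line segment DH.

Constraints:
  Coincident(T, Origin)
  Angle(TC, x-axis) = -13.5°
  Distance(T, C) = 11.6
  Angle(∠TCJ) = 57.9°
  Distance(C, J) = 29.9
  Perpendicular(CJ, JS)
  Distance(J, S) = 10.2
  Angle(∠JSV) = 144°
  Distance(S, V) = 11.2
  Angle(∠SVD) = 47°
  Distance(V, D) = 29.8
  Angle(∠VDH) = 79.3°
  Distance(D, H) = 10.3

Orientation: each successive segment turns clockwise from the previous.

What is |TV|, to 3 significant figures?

19.6

T is at the origin; TC runs at -13.5° with length 11.6, so C = (11.3, -2.71). ∠TCJ = 57.9° gives CJ at -136° from the x-axis; with |CJ| = 29.9, J = (-10.1, -23.6). CJ is perpendicular to JS, so JS runs at 134°; with |JS| = 10.2, S = (-17.2, -16.3). ∠JSV = 144.0° gives SV at 98.4° from the x-axis; with |SV| = 11.2, V = (-18.9, -5.26). Then |TV| = |V − T| = 19.6.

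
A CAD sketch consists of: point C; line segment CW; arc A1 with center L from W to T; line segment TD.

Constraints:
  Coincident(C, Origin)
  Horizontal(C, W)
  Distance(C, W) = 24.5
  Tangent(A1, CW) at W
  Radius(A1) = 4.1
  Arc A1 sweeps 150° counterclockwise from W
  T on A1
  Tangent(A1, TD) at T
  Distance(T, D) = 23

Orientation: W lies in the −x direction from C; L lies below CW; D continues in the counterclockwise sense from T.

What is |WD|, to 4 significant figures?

26.19

On A1, W sits at bearing 90° from L; a 150° counterclockwise sweep puts T at bearing 240°, so T = L + 4.1·(cos 240°, sin 240°) = (-26.55, -7.651). A1 meets TD tangentially, so LT is at right angles to TD, so TD runs along (−sin 240°, cos 240°); with |TD| = 23.0, D = (-6.631, -19.15). Then |WD| = |D − W| = 26.19.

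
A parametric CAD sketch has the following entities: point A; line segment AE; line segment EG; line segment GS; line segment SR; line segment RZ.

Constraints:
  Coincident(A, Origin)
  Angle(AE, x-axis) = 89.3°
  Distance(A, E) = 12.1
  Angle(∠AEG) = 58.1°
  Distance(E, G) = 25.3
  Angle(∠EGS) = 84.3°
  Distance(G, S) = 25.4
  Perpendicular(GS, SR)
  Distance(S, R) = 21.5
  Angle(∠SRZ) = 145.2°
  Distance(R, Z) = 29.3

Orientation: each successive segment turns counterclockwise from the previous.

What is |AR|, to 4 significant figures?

13.81

A is at the origin; AE runs at 89.3° with length 12.1, so E = (0.1478, 12.10). ∠AEG = 58.1° gives EG at -148.8° from the x-axis; with |EG| = 25.3, G = (-21.49, -1.007). ∠EGS = 84.3° gives GS at -53.10° from the x-axis; with |GS| = 25.4, S = (-6.242, -21.32). GS is perpendicular to SR, so SR runs at 36.90°; with |SR| = 21.5, R = (10.95, -8.410). Then |AR| = |R − A| = 13.81.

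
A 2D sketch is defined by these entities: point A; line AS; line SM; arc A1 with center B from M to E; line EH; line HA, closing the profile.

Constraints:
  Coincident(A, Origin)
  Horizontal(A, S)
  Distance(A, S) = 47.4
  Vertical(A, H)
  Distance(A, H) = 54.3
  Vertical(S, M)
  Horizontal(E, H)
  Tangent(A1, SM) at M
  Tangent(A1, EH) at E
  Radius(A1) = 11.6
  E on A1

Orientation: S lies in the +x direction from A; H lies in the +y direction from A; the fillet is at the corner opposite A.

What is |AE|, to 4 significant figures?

65.04

A is at the origin; AS is horizontal with |AS| = 47.4 and S on the +x side, so S = (47.40, 0.000). AH is vertical with |AH| = 54.3 and H on the +y side, so H = (0.000, 54.30). The virtual corner opposite A is at (47.40, 54.30). Since A1 is tangent to SM there, BM ⟂ SM and the tangent condition forces BE to be normal to EH, with radius 11.6, so the center B sits 11.6 in from both sides at B = (35.80, 42.70). That places the tangent points at M = (47.40, 42.70) on SM and E = (35.80, 54.30) on EH. Then |AE| = |E − A| = 65.04.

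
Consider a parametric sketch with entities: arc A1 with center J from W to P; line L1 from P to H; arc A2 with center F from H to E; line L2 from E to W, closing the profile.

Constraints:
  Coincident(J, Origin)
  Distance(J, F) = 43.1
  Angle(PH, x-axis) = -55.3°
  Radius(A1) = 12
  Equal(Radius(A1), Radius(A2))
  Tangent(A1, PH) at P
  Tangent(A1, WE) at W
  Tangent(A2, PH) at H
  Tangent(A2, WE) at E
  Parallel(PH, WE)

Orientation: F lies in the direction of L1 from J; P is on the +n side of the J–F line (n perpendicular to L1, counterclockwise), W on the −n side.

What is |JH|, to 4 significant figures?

44.74

The slot axis is L1's direction at -55.3°, so u = (cos -55.3°, sin -55.3°) = (0.5693, -0.8221) and n = (−sin -55.3°, cos -55.3°) = (0.8221, 0.5693). J is at the origin and F lies 43.1 along u from J, so F = 43.1·u = (24.54, -35.43). Tangency of A1 to both parallel lines with radius 12.0 puts P and W at J ± 12.0·n: P = (9.866, 6.831), W = (-9.866, -6.831). Equal radii place H and E the same way about F: H = F + 12.0·n = (34.40, -28.60), E = F − 12.0·n = (14.67, -42.27). Then |JH| = |H − J| = 44.74.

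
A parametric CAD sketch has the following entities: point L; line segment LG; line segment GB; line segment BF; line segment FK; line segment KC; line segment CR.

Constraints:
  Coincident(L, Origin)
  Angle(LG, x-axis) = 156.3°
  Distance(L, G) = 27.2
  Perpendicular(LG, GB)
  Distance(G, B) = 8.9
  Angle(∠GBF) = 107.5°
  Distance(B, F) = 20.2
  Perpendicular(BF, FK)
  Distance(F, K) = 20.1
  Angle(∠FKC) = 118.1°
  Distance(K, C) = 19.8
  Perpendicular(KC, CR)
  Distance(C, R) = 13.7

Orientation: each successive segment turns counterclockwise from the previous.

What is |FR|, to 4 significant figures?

29.54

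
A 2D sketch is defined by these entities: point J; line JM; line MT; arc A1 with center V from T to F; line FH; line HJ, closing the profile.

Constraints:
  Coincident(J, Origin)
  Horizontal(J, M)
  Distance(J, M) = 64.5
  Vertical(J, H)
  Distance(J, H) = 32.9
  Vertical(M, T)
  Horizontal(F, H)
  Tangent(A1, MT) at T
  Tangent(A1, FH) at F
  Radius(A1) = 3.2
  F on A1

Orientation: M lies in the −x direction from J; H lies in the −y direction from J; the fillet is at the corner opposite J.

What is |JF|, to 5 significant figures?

69.571

The virtual corner opposite J is at (-64.500, -32.900). The tangent condition forces VT to be normal to MT and the tangent condition forces VF to be normal to FH, with radius 3.2, so the center V sits 3.2 in from both sides at V = (-61.300, -29.700). That places the tangent points at T = (-64.500, -29.700) on MT and F = (-61.300, -32.900) on FH. Then |JF| = |F − J| = 69.571.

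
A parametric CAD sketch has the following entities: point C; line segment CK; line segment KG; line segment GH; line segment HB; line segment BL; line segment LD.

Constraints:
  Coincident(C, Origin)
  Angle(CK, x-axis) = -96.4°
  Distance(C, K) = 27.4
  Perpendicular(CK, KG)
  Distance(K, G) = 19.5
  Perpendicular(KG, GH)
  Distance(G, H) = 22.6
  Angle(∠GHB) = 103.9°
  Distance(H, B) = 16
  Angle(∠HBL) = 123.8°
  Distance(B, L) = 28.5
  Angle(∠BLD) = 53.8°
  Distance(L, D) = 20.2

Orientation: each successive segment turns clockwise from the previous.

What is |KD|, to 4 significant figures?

4.204

C is at the origin; CK runs at -96.4° with length 27.4, so K = (-3.054, -27.23). CK is perpendicular to KG, so KG runs at 173.6°; with |KG| = 19.5, G = (-22.43, -25.06). KG ⟂ GH, so GH runs at 83.60°; with |GH| = 22.6, H = (-19.91, -2.596). ∠GHB = 103.9° gives HB at 7.500° from the x-axis; with |HB| = 16.0, B = (-4.050, -0.5080). ∠HBL = 123.8° gives BL at -48.70° from the x-axis; with |BL| = 28.5, L = (14.76, -21.92). ∠BLD = 53.8° gives LD at -174.9° from the x-axis; with |LD| = 20.2, D = (-5.360, -23.71). Then |KD| = |D − K| = 4.204.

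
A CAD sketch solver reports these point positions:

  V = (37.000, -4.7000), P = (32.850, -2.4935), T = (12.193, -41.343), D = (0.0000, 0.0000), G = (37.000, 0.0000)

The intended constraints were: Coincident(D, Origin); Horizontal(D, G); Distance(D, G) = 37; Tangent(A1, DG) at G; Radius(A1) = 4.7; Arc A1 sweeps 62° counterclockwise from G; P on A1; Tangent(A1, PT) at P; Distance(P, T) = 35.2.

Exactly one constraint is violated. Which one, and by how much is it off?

Distance(P, T) = 35.2 — off by 8.80.

D = (0.00, 0.00) ✓; D.y = 0.00, G.y = 0.00 ✓; |DG| = 37.00 ✓; ∠(VG, GD) = 90.00° ✓; |VG| = 4.700 ✓; bearing(V→P) − bearing(V→G) = 62.00° ✓; |VP| = 4.700 ✓; ∠(VP, PT) = 90.00° ✓; |PT| = 44.00 ✗.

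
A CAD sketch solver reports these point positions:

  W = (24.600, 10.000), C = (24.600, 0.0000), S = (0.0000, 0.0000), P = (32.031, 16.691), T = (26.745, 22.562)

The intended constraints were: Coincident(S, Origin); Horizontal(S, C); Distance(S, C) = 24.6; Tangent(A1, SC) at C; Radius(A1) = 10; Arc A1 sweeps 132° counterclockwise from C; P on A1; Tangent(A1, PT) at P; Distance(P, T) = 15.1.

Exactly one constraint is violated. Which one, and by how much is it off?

Distance(P, T) = 15.1 — off by 7.20.

S = (0.00, 0.00) ✓; S.y = 0.00, C.y = 0.00 ✓; |SC| = 24.60 ✓; ∠(WC, CS) = 90.00° ✓; |WC| = 10.00 ✓; bearing(W→P) − bearing(W→C) = 132.0° ✓; |WP| = 9.999 ✓; ∠(WP, PT) = 90.00° ✓; |PT| = 7.900 ✗.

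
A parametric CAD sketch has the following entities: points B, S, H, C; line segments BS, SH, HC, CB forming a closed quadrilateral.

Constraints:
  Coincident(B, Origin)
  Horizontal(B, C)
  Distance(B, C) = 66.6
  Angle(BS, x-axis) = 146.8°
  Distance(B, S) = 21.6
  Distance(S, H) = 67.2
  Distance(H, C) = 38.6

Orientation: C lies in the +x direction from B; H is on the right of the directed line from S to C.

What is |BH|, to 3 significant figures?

45.6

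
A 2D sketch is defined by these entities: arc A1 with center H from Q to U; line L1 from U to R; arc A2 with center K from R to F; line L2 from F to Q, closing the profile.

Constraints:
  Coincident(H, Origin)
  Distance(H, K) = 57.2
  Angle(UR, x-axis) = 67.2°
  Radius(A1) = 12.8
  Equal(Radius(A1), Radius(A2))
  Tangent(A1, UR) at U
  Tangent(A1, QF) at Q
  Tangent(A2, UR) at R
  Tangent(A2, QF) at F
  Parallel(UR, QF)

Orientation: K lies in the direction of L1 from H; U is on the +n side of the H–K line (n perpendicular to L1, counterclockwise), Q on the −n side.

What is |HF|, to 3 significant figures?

58.6

The slot axis is L1's direction at 67.2°, so u = (cos 67.2°, sin 67.2°) = (0.388, 0.922) and n = (−sin 67.2°, cos 67.2°) = (-0.922, 0.388). H is at the origin and K lies 57.2 along u from H, so K = 57.2·u = (22.2, 52.7). Tangency of A1 to both parallel lines with radius 12.8 puts U and Q at H ± 12.8·n: U = (-11.8, 4.96), Q = (11.8, -4.96). Equal radii place R and F the same way about K: R = K + 12.8·n = (10.4, 57.7), F = K − 12.8·n = (34.0, 47.8). Then |HF| = |F − H| = 58.6.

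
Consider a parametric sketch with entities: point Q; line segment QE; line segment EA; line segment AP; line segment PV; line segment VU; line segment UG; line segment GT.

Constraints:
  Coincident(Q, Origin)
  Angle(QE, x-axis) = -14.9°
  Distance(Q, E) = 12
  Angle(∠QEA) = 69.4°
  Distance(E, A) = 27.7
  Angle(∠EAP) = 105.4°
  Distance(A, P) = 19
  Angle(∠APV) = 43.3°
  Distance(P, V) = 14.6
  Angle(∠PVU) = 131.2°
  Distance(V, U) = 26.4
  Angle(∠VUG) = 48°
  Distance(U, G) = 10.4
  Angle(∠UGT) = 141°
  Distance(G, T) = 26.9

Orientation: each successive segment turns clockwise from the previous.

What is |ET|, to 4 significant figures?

36.78

Q is at the origin; QE runs at -14.9° with length 12.0, so E = (11.60, -3.086). ∠QEA = 69.4° gives EA at -125.5° from the x-axis; with |EA| = 27.7, A = (-4.489, -25.64). ∠EAP = 105.4° gives AP at 159.9° from the x-axis; with |AP| = 19.0, P = (-22.33, -19.11). ∠APV = 43.3° gives PV at 23.20° from the x-axis; with |PV| = 14.6, V = (-8.912, -13.36). ∠PVU = 131.2° gives VU at -25.60° from the x-axis; with |VU| = 26.4, U = (14.90, -24.76). ∠VUG = 48.0° gives UG at -157.6° from the x-axis; with |UG| = 10.4, G = (5.281, -28.73). ∠UGT = 141.0° gives GT at 163.4° from the x-axis; with |GT| = 26.9, T = (-20.50, -21.04). Then |ET| = |T − E| = 36.78.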